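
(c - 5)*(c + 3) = c^2 - 2*c - 15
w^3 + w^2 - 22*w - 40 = (w - 5)*(w + 2)*(w + 4)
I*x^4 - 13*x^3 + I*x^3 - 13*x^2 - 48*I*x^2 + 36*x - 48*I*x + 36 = (x + I)*(x + 6*I)^2*(I*x + I)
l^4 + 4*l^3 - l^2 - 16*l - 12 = (l - 2)*(l + 1)*(l + 2)*(l + 3)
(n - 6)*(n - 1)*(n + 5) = n^3 - 2*n^2 - 29*n + 30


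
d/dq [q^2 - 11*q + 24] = 2*q - 11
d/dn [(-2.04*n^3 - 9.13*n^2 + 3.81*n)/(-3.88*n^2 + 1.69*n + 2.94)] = (7.9152*n^4 - 6.8952*n^3 - 18.6397*n^2 - 53.6844*n + 11.2014)/(15.0544*n^4 - 13.1144*n^3 - 19.9583*n^2 + 9.9372*n + 8.6436)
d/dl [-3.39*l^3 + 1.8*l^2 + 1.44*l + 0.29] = -10.17*l^2 + 3.6*l + 1.44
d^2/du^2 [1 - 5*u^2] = -10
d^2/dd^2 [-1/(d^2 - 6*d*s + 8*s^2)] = 2*(d^2 - 6*d*s + 8*s^2 - 4*(d - 3*s)^2)/(d^2 - 6*d*s + 8*s^2)^3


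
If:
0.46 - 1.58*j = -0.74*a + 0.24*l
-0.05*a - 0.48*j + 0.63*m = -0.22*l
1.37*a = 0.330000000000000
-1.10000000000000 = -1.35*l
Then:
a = 0.24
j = 0.28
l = 0.81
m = -0.05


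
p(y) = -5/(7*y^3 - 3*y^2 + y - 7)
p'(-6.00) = 0.00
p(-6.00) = 0.00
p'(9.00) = 0.00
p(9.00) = 0.00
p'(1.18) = 51.19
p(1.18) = -3.32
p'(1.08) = 263.02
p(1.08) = 8.32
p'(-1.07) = 0.39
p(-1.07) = 0.25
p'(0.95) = 9.38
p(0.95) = 1.81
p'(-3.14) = 0.02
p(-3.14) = 0.02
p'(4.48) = 0.01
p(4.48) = -0.01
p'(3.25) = 0.02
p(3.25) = -0.02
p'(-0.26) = 0.35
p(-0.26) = 0.66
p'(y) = -5*(-21*y^2 + 6*y - 1)/(7*y^3 - 3*y^2 + y - 7)^2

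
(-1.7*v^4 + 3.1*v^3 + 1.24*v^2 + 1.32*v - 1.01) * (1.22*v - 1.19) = -2.074*v^5 + 5.805*v^4 - 2.1762*v^3 + 0.1348*v^2 - 2.803*v + 1.2019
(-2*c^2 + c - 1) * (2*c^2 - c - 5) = -4*c^4 + 4*c^3 + 7*c^2 - 4*c + 5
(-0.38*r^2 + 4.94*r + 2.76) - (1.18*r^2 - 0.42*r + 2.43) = -1.56*r^2 + 5.36*r + 0.33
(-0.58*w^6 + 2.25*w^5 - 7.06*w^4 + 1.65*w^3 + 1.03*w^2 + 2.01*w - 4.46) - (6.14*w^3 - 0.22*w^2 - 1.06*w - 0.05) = -0.58*w^6 + 2.25*w^5 - 7.06*w^4 - 4.49*w^3 + 1.25*w^2 + 3.07*w - 4.41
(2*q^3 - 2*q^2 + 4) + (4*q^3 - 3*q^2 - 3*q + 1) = 6*q^3 - 5*q^2 - 3*q + 5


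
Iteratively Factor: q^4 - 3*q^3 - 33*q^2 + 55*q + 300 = (q - 5)*(q^3 + 2*q^2 - 23*q - 60) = (q - 5)*(q + 4)*(q^2 - 2*q - 15) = (q - 5)^2*(q + 4)*(q + 3)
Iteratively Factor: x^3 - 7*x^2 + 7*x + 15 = (x - 3)*(x^2 - 4*x - 5) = (x - 5)*(x - 3)*(x + 1)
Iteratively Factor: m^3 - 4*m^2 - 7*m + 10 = (m + 2)*(m^2 - 6*m + 5) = (m - 5)*(m + 2)*(m - 1)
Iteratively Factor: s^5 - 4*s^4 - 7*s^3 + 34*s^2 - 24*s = (s - 4)*(s^4 - 7*s^2 + 6*s) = (s - 4)*(s - 2)*(s^3 + 2*s^2 - 3*s) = s*(s - 4)*(s - 2)*(s^2 + 2*s - 3) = s*(s - 4)*(s - 2)*(s - 1)*(s + 3)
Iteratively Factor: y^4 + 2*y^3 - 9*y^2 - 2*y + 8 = (y + 4)*(y^3 - 2*y^2 - y + 2) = (y - 1)*(y + 4)*(y^2 - y - 2) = (y - 2)*(y - 1)*(y + 4)*(y + 1)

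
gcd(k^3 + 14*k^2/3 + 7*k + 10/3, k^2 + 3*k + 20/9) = k + 5/3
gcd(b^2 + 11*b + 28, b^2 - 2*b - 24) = b + 4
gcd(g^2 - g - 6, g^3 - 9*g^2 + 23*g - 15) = g - 3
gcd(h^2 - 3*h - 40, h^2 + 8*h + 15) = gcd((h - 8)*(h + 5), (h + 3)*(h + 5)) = h + 5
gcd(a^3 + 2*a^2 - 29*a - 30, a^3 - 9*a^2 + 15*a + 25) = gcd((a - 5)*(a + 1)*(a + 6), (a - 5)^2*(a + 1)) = a^2 - 4*a - 5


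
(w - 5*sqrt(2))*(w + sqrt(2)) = w^2 - 4*sqrt(2)*w - 10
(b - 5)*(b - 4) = b^2 - 9*b + 20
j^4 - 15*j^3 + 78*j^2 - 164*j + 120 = (j - 6)*(j - 5)*(j - 2)^2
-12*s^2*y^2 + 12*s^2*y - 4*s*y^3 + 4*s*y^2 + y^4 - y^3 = y*(-6*s + y)*(2*s + y)*(y - 1)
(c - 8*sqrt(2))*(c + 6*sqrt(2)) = c^2 - 2*sqrt(2)*c - 96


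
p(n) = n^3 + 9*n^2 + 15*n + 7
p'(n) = 3*n^2 + 18*n + 15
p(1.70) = 63.42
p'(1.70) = 54.27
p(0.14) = 9.28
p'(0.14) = 17.58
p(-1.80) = 3.33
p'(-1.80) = -7.68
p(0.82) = 25.90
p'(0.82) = 31.78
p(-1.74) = 2.88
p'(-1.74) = -7.24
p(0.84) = 26.54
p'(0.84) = 32.24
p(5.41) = 509.90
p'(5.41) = 200.18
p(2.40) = 108.66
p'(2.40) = 75.48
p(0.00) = 7.00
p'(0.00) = 15.00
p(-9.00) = -128.00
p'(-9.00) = 96.00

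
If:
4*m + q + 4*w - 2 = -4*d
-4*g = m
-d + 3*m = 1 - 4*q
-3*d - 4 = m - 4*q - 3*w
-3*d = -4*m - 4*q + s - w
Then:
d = 67/42 - 103*w/42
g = 65/168 - 83*w/168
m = 83*w/42 - 65/42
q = 38/21 - 44*w/21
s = 331*w/42 - 157/42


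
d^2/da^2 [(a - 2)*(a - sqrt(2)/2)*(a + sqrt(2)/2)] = 6*a - 4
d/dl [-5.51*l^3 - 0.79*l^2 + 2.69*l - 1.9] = -16.53*l^2 - 1.58*l + 2.69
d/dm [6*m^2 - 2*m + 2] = 12*m - 2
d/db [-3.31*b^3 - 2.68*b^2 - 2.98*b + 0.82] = -9.93*b^2 - 5.36*b - 2.98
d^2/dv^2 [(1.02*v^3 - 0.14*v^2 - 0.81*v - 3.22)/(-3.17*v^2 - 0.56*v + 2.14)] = (-1.4210854715202e-14*v^5 + 3.5527136788005e-15*v^4 + 1.303466*v^3 + 207.177348*v^2 + 39.23898*v + 48.930952)/(31.855013*v^6 + 16.882152*v^5 - 61.531602*v^4 - 22.617952*v^3 + 41.538684*v^2 + 7.693728*v - 9.800344)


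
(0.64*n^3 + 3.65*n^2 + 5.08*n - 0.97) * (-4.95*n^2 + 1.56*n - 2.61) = -3.168*n^5 - 17.0691*n^4 - 21.1224*n^3 + 3.1998*n^2 - 14.772*n + 2.5317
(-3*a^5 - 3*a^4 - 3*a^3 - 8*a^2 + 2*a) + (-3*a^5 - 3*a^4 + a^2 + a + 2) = -6*a^5 - 6*a^4 - 3*a^3 - 7*a^2 + 3*a + 2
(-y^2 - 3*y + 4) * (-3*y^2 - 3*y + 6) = 3*y^4 + 12*y^3 - 9*y^2 - 30*y + 24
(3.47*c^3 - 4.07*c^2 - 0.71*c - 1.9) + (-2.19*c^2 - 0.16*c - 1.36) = 3.47*c^3 - 6.26*c^2 - 0.87*c - 3.26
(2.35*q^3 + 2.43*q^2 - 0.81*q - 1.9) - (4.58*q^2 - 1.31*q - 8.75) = 2.35*q^3 - 2.15*q^2 + 0.5*q + 6.85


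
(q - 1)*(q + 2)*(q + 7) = q^3 + 8*q^2 + 5*q - 14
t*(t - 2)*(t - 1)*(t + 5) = t^4 + 2*t^3 - 13*t^2 + 10*t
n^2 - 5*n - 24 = (n - 8)*(n + 3)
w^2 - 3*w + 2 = (w - 2)*(w - 1)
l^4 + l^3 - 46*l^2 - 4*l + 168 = (l - 6)*(l - 2)*(l + 2)*(l + 7)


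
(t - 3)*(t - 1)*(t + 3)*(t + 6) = t^4 + 5*t^3 - 15*t^2 - 45*t + 54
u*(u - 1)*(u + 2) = u^3 + u^2 - 2*u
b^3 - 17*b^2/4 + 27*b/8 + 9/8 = (b - 3)*(b - 3/2)*(b + 1/4)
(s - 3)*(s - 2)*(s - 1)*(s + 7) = s^4 + s^3 - 31*s^2 + 71*s - 42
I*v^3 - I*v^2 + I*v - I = (v - I)*(v + I)*(I*v - I)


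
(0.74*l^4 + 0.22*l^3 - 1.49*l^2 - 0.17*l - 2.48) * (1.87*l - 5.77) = 1.3838*l^5 - 3.8584*l^4 - 4.0557*l^3 + 8.2794*l^2 - 3.6567*l + 14.3096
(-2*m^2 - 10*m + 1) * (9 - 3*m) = 6*m^3 + 12*m^2 - 93*m + 9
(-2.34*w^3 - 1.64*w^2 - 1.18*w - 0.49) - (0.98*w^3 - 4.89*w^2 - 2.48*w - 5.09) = -3.32*w^3 + 3.25*w^2 + 1.3*w + 4.6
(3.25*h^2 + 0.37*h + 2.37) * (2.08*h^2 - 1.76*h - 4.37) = 6.76*h^4 - 4.9504*h^3 - 9.9241*h^2 - 5.7881*h - 10.3569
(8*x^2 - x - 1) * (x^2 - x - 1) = 8*x^4 - 9*x^3 - 8*x^2 + 2*x + 1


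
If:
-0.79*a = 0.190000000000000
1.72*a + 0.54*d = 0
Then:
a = -0.24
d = 0.77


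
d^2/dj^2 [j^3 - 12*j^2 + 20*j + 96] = 6*j - 24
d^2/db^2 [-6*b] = 0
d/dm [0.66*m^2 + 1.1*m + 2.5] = 1.32*m + 1.1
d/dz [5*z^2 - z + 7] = 10*z - 1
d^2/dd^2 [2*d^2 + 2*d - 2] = 4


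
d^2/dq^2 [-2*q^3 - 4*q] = -12*q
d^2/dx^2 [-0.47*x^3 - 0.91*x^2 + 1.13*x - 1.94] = -2.82*x - 1.82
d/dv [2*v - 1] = 2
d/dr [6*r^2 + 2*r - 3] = 12*r + 2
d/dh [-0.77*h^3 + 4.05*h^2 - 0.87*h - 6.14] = -2.31*h^2 + 8.1*h - 0.87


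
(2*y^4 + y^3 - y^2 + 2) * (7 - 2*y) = -4*y^5 + 12*y^4 + 9*y^3 - 7*y^2 - 4*y + 14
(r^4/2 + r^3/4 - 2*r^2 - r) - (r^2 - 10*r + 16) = r^4/2 + r^3/4 - 3*r^2 + 9*r - 16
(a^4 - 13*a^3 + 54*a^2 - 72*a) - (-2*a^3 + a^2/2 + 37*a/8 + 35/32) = a^4 - 11*a^3 + 107*a^2/2 - 613*a/8 - 35/32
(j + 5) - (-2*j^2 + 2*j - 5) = 2*j^2 - j + 10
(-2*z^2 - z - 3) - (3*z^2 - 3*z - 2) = -5*z^2 + 2*z - 1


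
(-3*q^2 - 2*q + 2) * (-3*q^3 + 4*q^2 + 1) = 9*q^5 - 6*q^4 - 14*q^3 + 5*q^2 - 2*q + 2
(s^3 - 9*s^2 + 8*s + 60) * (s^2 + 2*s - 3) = s^5 - 7*s^4 - 13*s^3 + 103*s^2 + 96*s - 180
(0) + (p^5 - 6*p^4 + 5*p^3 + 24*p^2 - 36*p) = p^5 - 6*p^4 + 5*p^3 + 24*p^2 - 36*p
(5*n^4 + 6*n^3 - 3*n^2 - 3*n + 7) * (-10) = -50*n^4 - 60*n^3 + 30*n^2 + 30*n - 70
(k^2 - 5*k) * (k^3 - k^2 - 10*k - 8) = k^5 - 6*k^4 - 5*k^3 + 42*k^2 + 40*k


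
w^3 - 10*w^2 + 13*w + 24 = (w - 8)*(w - 3)*(w + 1)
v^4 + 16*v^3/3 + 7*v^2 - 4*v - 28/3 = (v - 1)*(v + 2)^2*(v + 7/3)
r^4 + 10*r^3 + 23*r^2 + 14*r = r*(r + 1)*(r + 2)*(r + 7)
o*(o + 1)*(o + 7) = o^3 + 8*o^2 + 7*o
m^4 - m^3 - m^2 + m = m*(m - 1)^2*(m + 1)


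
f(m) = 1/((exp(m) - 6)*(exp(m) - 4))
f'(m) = -exp(m)/((exp(m) - 6)*(exp(m) - 4)^2) - exp(m)/((exp(m) - 6)^2*(exp(m) - 4))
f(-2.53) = 0.04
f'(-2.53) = 0.00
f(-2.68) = 0.04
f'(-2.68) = 0.00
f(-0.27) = 0.06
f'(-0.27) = 0.02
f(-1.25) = 0.05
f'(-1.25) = 0.01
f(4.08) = 0.00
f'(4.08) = -0.00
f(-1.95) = 0.04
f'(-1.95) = 0.00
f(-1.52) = 0.05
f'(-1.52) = 0.00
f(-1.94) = 0.04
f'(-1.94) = 0.00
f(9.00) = 0.00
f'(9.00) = 0.00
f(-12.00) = 0.04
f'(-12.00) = 0.00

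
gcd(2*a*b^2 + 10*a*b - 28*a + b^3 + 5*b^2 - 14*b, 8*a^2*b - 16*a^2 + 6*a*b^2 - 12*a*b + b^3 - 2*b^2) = 2*a*b - 4*a + b^2 - 2*b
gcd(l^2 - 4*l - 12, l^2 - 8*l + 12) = l - 6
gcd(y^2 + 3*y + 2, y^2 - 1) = y + 1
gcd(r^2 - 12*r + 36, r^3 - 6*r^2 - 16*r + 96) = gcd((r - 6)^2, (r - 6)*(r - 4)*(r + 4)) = r - 6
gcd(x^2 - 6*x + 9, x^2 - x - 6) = x - 3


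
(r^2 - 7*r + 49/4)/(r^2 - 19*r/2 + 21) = (r - 7/2)/(r - 6)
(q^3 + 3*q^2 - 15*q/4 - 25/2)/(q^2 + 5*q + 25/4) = q - 2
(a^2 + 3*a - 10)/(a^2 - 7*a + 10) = (a + 5)/(a - 5)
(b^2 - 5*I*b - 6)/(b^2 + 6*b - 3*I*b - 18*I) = (b - 2*I)/(b + 6)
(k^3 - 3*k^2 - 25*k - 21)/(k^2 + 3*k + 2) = (k^2 - 4*k - 21)/(k + 2)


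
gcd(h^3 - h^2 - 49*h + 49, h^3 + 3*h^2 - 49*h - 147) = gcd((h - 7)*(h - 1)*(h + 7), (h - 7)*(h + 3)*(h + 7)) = h^2 - 49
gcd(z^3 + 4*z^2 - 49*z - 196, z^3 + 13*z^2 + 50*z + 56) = z^2 + 11*z + 28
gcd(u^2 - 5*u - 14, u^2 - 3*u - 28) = u - 7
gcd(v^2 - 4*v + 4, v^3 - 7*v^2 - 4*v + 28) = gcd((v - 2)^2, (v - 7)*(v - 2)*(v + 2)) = v - 2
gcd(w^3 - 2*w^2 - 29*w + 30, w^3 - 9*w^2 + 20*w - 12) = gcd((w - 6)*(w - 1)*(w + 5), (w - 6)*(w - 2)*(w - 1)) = w^2 - 7*w + 6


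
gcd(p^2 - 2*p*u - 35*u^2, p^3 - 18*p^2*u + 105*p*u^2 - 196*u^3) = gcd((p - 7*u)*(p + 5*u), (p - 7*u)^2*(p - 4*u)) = p - 7*u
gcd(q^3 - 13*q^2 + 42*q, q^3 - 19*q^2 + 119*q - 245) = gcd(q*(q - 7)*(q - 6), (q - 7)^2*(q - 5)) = q - 7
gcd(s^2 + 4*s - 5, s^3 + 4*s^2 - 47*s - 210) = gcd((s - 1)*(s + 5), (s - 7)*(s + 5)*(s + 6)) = s + 5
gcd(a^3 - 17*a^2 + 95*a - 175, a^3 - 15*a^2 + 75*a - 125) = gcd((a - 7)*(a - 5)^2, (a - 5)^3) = a^2 - 10*a + 25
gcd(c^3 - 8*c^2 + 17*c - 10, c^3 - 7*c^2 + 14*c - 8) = c^2 - 3*c + 2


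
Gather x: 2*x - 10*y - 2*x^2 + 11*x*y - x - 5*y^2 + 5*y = -2*x^2 + x*(11*y + 1) - 5*y^2 - 5*y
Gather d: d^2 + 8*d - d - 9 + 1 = d^2 + 7*d - 8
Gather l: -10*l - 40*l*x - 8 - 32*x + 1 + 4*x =l*(-40*x - 10) - 28*x - 7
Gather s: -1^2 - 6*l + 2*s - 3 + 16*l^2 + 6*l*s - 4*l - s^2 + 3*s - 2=16*l^2 - 10*l - s^2 + s*(6*l + 5) - 6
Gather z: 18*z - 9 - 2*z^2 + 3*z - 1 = -2*z^2 + 21*z - 10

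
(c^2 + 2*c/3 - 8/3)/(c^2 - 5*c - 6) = (-3*c^2 - 2*c + 8)/(3*(-c^2 + 5*c + 6))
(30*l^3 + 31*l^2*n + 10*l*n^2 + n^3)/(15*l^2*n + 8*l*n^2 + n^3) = (2*l + n)/n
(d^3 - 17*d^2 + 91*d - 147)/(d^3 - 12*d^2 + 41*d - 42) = (d - 7)/(d - 2)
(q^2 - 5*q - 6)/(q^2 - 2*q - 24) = (q + 1)/(q + 4)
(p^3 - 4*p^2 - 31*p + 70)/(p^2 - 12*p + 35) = (p^2 + 3*p - 10)/(p - 5)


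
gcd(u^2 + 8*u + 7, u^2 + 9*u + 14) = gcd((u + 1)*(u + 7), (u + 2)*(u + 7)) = u + 7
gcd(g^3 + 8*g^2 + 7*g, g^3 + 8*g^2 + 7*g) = g^3 + 8*g^2 + 7*g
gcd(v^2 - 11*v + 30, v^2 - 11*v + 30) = v^2 - 11*v + 30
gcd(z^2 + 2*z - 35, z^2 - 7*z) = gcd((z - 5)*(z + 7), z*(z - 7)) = 1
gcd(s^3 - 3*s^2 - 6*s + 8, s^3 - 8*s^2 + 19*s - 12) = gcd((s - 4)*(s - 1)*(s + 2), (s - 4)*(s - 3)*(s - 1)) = s^2 - 5*s + 4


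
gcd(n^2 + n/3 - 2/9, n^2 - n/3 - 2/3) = n + 2/3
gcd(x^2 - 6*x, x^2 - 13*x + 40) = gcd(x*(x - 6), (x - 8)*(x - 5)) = 1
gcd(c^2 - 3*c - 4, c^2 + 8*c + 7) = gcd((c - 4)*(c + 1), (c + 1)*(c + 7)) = c + 1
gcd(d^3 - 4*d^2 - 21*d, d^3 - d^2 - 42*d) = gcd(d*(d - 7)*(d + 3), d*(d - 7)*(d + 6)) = d^2 - 7*d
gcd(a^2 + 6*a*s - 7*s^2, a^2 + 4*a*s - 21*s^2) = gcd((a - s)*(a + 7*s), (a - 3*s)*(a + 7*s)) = a + 7*s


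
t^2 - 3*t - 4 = (t - 4)*(t + 1)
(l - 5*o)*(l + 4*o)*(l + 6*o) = l^3 + 5*l^2*o - 26*l*o^2 - 120*o^3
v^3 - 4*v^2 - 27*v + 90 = (v - 6)*(v - 3)*(v + 5)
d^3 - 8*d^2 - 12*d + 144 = (d - 6)^2*(d + 4)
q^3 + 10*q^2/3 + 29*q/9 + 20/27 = (q + 1/3)*(q + 4/3)*(q + 5/3)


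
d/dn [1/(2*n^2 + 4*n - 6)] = (-n - 1)/(n^2 + 2*n - 3)^2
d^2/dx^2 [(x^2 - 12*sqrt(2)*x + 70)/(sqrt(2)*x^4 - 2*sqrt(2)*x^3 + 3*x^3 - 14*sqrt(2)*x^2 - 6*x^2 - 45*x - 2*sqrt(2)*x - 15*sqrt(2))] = 2*(6*x^8 - 135*sqrt(2)*x^7 - 12*x^7 + 378*sqrt(2)*x^6 + 869*x^6 - 2880*x^5 + 3816*sqrt(2)*x^5 - 10584*sqrt(2)*x^4 - 10839*x^4 - 33687*sqrt(2)*x^3 + 17958*x^3 + 68070*x^2 + 56970*sqrt(2)*x^2 + 62340*x + 159390*sqrt(2)*x + 7020*sqrt(2) + 129560)/(2*sqrt(2)*x^12 - 12*sqrt(2)*x^11 + 18*x^11 - 108*x^10 - 33*sqrt(2)*x^10 - 531*x^9 + 146*sqrt(2)*x^9 - 66*sqrt(2)*x^8 + 2718*x^8 + 2778*sqrt(2)*x^7 + 6849*x^7 - 13572*x^6 + 8498*sqrt(2)*x^6 - 38886*sqrt(2)*x^5 - 30159*x^5 - 95106*sqrt(2)*x^4 - 81954*x^4 - 203715*x^3 - 44206*sqrt(2)*x^3 - 110385*sqrt(2)*x^2 - 24300*x^2 - 60750*x - 2700*sqrt(2)*x - 6750*sqrt(2))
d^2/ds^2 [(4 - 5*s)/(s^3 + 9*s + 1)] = 6*(-3*(5*s - 4)*(s^2 + 3)^2 + (5*s^2 + s*(5*s - 4) + 15)*(s^3 + 9*s + 1))/(s^3 + 9*s + 1)^3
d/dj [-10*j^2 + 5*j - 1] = 5 - 20*j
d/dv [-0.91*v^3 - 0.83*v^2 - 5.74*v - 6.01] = -2.73*v^2 - 1.66*v - 5.74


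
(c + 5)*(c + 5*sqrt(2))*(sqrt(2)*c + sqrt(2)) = sqrt(2)*c^3 + 6*sqrt(2)*c^2 + 10*c^2 + 5*sqrt(2)*c + 60*c + 50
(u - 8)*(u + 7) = u^2 - u - 56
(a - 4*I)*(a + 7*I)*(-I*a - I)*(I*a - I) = a^4 + 3*I*a^3 + 27*a^2 - 3*I*a - 28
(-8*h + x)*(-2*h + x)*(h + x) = 16*h^3 + 6*h^2*x - 9*h*x^2 + x^3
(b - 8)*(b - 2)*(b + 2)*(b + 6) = b^4 - 2*b^3 - 52*b^2 + 8*b + 192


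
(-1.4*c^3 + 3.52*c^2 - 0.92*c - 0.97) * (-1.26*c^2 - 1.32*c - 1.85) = 1.764*c^5 - 2.5872*c^4 - 0.8972*c^3 - 4.0754*c^2 + 2.9824*c + 1.7945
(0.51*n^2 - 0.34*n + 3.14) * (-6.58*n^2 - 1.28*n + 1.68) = -3.3558*n^4 + 1.5844*n^3 - 19.3692*n^2 - 4.5904*n + 5.2752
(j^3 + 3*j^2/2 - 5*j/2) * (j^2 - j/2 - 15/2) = j^5 + j^4 - 43*j^3/4 - 10*j^2 + 75*j/4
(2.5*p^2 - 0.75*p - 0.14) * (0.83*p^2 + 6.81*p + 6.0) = 2.075*p^4 + 16.4025*p^3 + 9.7763*p^2 - 5.4534*p - 0.84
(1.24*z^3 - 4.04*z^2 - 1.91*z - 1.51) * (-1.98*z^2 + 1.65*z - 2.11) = -2.4552*z^5 + 10.0452*z^4 - 5.5006*z^3 + 8.3627*z^2 + 1.5386*z + 3.1861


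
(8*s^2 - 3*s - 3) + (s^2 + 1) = 9*s^2 - 3*s - 2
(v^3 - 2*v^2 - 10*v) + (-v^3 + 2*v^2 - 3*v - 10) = -13*v - 10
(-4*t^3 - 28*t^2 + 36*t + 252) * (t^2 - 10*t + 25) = -4*t^5 + 12*t^4 + 216*t^3 - 808*t^2 - 1620*t + 6300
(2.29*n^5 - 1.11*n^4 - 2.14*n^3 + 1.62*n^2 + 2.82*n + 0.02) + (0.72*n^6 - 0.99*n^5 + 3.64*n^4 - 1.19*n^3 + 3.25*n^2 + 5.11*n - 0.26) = 0.72*n^6 + 1.3*n^5 + 2.53*n^4 - 3.33*n^3 + 4.87*n^2 + 7.93*n - 0.24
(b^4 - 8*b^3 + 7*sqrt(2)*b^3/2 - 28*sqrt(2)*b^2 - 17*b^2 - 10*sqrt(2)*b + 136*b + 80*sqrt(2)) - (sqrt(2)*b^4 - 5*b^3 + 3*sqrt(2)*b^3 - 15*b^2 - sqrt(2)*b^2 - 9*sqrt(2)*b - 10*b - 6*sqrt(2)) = -sqrt(2)*b^4 + b^4 - 3*b^3 + sqrt(2)*b^3/2 - 27*sqrt(2)*b^2 - 2*b^2 - sqrt(2)*b + 146*b + 86*sqrt(2)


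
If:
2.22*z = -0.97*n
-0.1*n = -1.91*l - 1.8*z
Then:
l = -1.06223349705835*z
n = -2.28865979381443*z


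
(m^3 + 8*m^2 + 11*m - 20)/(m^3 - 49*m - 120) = (m^2 + 3*m - 4)/(m^2 - 5*m - 24)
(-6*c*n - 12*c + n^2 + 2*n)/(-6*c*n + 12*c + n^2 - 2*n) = (n + 2)/(n - 2)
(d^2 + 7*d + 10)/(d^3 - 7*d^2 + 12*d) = (d^2 + 7*d + 10)/(d*(d^2 - 7*d + 12))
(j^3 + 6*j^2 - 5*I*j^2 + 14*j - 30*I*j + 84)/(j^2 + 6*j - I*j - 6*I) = (j^2 - 5*I*j + 14)/(j - I)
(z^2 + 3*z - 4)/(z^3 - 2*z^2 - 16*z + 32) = (z - 1)/(z^2 - 6*z + 8)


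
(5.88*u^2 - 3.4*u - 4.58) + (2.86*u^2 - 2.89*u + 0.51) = 8.74*u^2 - 6.29*u - 4.07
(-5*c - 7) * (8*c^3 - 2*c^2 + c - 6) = -40*c^4 - 46*c^3 + 9*c^2 + 23*c + 42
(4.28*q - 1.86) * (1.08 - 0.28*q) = -1.1984*q^2 + 5.1432*q - 2.0088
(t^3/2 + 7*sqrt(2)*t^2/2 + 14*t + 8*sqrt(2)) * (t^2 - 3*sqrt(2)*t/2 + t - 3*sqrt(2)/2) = t^5/2 + t^4/2 + 11*sqrt(2)*t^4/4 + 7*t^3/2 + 11*sqrt(2)*t^3/4 - 13*sqrt(2)*t^2 + 7*t^2/2 - 24*t - 13*sqrt(2)*t - 24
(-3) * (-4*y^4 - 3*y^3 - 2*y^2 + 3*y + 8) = 12*y^4 + 9*y^3 + 6*y^2 - 9*y - 24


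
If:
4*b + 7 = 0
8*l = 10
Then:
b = -7/4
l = 5/4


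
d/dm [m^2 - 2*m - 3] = 2*m - 2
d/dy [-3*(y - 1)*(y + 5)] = -6*y - 12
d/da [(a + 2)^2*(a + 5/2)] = (a + 2)*(3*a + 7)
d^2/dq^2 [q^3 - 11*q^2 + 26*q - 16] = 6*q - 22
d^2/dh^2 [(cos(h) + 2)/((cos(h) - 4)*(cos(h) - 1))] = (-(1 - cos(2*h))^2/4 + 11*cos(h)/2 + 20*cos(2*h) - 7*cos(3*h)/2 - 103)/((cos(h) - 4)^3*(cos(h) - 1)^2)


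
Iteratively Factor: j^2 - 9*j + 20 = (j - 4)*(j - 5)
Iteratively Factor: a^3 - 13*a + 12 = (a + 4)*(a^2 - 4*a + 3) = (a - 3)*(a + 4)*(a - 1)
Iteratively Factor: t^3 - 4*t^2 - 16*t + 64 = (t - 4)*(t^2 - 16) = (t - 4)^2*(t + 4)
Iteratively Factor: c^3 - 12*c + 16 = (c + 4)*(c^2 - 4*c + 4) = (c - 2)*(c + 4)*(c - 2)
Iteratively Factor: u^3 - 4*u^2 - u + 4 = (u - 4)*(u^2 - 1) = (u - 4)*(u + 1)*(u - 1)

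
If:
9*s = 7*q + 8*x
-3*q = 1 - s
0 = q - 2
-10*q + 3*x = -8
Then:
No Solution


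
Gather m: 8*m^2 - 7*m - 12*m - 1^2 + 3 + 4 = 8*m^2 - 19*m + 6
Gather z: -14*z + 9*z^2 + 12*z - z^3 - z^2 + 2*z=-z^3 + 8*z^2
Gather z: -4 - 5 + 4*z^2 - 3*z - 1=4*z^2 - 3*z - 10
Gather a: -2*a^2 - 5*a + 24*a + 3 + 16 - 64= -2*a^2 + 19*a - 45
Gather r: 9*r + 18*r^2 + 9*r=18*r^2 + 18*r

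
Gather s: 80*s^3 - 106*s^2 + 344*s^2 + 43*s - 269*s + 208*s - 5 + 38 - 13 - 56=80*s^3 + 238*s^2 - 18*s - 36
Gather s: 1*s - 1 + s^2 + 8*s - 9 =s^2 + 9*s - 10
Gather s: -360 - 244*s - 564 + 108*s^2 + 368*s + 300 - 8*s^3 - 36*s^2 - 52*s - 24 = -8*s^3 + 72*s^2 + 72*s - 648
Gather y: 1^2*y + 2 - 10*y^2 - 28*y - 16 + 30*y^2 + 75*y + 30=20*y^2 + 48*y + 16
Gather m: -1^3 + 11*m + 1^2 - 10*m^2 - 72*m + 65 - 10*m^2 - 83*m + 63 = -20*m^2 - 144*m + 128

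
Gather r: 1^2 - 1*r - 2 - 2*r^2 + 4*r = -2*r^2 + 3*r - 1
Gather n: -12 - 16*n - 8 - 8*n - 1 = -24*n - 21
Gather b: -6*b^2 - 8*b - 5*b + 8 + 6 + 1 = -6*b^2 - 13*b + 15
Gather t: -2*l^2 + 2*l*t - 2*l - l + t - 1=-2*l^2 - 3*l + t*(2*l + 1) - 1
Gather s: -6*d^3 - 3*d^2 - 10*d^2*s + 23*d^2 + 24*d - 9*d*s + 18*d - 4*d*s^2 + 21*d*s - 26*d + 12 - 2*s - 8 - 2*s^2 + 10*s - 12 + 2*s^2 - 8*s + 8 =-6*d^3 + 20*d^2 - 4*d*s^2 + 16*d + s*(-10*d^2 + 12*d)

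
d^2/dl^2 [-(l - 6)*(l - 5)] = -2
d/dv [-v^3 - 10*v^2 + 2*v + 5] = -3*v^2 - 20*v + 2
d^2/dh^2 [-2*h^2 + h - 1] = -4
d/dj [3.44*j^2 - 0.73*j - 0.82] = 6.88*j - 0.73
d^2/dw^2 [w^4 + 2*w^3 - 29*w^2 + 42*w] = 12*w^2 + 12*w - 58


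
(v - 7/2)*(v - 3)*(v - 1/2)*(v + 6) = v^4 - v^3 - 113*v^2/4 + 309*v/4 - 63/2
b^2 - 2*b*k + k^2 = (b - k)^2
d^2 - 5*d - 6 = (d - 6)*(d + 1)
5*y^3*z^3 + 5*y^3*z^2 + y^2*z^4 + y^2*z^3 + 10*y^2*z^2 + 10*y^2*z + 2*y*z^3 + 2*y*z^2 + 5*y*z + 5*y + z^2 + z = (5*y + z)*(z + 1)*(y*z + 1)^2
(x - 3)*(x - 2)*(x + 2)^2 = x^4 - x^3 - 10*x^2 + 4*x + 24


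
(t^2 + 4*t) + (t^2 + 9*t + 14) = 2*t^2 + 13*t + 14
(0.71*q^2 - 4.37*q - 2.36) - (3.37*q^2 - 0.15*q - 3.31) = -2.66*q^2 - 4.22*q + 0.95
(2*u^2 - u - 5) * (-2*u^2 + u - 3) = -4*u^4 + 4*u^3 + 3*u^2 - 2*u + 15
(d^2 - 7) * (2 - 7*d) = -7*d^3 + 2*d^2 + 49*d - 14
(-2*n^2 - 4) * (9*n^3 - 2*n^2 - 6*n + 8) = -18*n^5 + 4*n^4 - 24*n^3 - 8*n^2 + 24*n - 32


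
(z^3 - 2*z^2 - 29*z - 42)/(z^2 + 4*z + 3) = (z^2 - 5*z - 14)/(z + 1)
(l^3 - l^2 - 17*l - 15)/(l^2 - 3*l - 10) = (l^2 + 4*l + 3)/(l + 2)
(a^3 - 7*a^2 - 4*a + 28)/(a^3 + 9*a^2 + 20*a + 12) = (a^2 - 9*a + 14)/(a^2 + 7*a + 6)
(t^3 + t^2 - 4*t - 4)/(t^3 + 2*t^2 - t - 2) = (t - 2)/(t - 1)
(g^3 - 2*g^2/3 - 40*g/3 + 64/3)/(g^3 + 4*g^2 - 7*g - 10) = (3*g^2 + 4*g - 32)/(3*(g^2 + 6*g + 5))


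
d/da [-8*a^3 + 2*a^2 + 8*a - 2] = -24*a^2 + 4*a + 8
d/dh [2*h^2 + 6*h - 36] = 4*h + 6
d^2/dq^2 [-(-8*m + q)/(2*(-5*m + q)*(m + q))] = ((-8*m + q)*(m + q)^2 + (-8*m + q)*(5*m - q)^2 + (m + q)^2*(5*m - q) - (m + q)*(5*m - q)^2 + (m + q)*(5*m - q)*(8*m - q))/((m + q)^3*(5*m - q)^3)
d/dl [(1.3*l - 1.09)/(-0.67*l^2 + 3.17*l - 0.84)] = (0.871*l^2 - 1.4606*l + 2.3633)/(0.4489*l^4 - 4.2478*l^3 + 11.1745*l^2 - 5.3256*l + 0.7056)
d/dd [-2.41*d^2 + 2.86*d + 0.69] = 2.86 - 4.82*d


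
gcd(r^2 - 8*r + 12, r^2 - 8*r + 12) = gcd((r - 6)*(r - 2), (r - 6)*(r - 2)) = r^2 - 8*r + 12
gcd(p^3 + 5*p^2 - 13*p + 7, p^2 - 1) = p - 1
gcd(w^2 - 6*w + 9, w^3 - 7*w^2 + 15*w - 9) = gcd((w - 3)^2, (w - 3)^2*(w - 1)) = w^2 - 6*w + 9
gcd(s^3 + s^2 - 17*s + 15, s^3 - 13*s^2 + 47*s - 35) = s - 1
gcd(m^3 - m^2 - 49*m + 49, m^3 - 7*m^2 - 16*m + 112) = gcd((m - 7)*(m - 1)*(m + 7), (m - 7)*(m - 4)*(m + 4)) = m - 7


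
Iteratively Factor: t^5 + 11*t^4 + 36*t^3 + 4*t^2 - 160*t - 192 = (t + 2)*(t^4 + 9*t^3 + 18*t^2 - 32*t - 96) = (t + 2)*(t + 3)*(t^3 + 6*t^2 - 32) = (t + 2)*(t + 3)*(t + 4)*(t^2 + 2*t - 8) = (t - 2)*(t + 2)*(t + 3)*(t + 4)*(t + 4)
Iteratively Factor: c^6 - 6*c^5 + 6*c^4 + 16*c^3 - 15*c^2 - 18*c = (c - 3)*(c^5 - 3*c^4 - 3*c^3 + 7*c^2 + 6*c) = (c - 3)^2*(c^4 - 3*c^2 - 2*c) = c*(c - 3)^2*(c^3 - 3*c - 2) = c*(c - 3)^2*(c + 1)*(c^2 - c - 2) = c*(c - 3)^2*(c - 2)*(c + 1)*(c + 1)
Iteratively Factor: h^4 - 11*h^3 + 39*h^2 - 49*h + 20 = (h - 5)*(h^3 - 6*h^2 + 9*h - 4) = (h - 5)*(h - 1)*(h^2 - 5*h + 4) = (h - 5)*(h - 4)*(h - 1)*(h - 1)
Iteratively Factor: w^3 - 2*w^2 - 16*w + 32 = (w + 4)*(w^2 - 6*w + 8) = (w - 2)*(w + 4)*(w - 4)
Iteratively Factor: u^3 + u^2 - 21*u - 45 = (u + 3)*(u^2 - 2*u - 15) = (u + 3)^2*(u - 5)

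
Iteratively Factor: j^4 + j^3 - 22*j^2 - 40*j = (j + 2)*(j^3 - j^2 - 20*j) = (j - 5)*(j + 2)*(j^2 + 4*j) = j*(j - 5)*(j + 2)*(j + 4)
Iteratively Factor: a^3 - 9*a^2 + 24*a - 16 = (a - 4)*(a^2 - 5*a + 4) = (a - 4)^2*(a - 1)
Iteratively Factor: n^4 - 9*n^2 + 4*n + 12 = (n + 3)*(n^3 - 3*n^2 + 4) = (n + 1)*(n + 3)*(n^2 - 4*n + 4) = (n - 2)*(n + 1)*(n + 3)*(n - 2)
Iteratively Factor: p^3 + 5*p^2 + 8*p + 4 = (p + 2)*(p^2 + 3*p + 2) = (p + 1)*(p + 2)*(p + 2)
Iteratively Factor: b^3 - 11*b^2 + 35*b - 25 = (b - 5)*(b^2 - 6*b + 5) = (b - 5)*(b - 1)*(b - 5)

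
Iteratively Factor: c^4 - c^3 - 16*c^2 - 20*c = (c + 2)*(c^3 - 3*c^2 - 10*c) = (c - 5)*(c + 2)*(c^2 + 2*c) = c*(c - 5)*(c + 2)*(c + 2)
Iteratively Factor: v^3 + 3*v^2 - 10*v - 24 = (v + 4)*(v^2 - v - 6) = (v - 3)*(v + 4)*(v + 2)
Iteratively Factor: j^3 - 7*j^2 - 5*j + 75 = (j - 5)*(j^2 - 2*j - 15) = (j - 5)*(j + 3)*(j - 5)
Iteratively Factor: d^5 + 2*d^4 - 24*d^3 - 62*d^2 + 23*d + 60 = (d - 5)*(d^4 + 7*d^3 + 11*d^2 - 7*d - 12) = (d - 5)*(d + 1)*(d^3 + 6*d^2 + 5*d - 12) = (d - 5)*(d - 1)*(d + 1)*(d^2 + 7*d + 12) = (d - 5)*(d - 1)*(d + 1)*(d + 3)*(d + 4)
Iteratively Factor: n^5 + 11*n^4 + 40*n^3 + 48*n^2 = (n)*(n^4 + 11*n^3 + 40*n^2 + 48*n) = n*(n + 3)*(n^3 + 8*n^2 + 16*n) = n*(n + 3)*(n + 4)*(n^2 + 4*n) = n^2*(n + 3)*(n + 4)*(n + 4)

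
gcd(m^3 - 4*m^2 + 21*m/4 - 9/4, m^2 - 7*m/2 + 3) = m - 3/2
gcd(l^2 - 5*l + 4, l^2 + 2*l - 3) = l - 1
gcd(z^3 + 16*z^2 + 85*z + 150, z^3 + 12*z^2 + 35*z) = z + 5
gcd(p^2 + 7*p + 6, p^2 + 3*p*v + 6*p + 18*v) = p + 6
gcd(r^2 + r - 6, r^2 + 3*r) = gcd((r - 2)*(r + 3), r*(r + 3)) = r + 3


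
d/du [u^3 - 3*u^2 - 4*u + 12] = 3*u^2 - 6*u - 4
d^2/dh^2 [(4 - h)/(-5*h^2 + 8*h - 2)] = 2*((28 - 15*h)*(5*h^2 - 8*h + 2) + 4*(h - 4)*(5*h - 4)^2)/(5*h^2 - 8*h + 2)^3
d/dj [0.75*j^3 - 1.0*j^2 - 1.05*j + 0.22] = 2.25*j^2 - 2.0*j - 1.05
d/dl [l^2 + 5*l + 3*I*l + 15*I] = 2*l + 5 + 3*I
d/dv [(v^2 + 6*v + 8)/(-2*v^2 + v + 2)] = (13*v^2 + 36*v + 4)/(4*v^4 - 4*v^3 - 7*v^2 + 4*v + 4)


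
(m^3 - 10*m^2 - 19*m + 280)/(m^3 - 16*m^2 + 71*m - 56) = (m + 5)/(m - 1)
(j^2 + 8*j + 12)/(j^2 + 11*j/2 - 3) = 2*(j + 2)/(2*j - 1)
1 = 1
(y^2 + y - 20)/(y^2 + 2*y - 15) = (y - 4)/(y - 3)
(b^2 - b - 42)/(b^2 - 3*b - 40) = (-b^2 + b + 42)/(-b^2 + 3*b + 40)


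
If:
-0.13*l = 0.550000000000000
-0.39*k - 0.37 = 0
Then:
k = -0.95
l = -4.23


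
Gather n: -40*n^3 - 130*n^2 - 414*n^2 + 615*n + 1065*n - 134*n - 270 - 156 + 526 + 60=-40*n^3 - 544*n^2 + 1546*n + 160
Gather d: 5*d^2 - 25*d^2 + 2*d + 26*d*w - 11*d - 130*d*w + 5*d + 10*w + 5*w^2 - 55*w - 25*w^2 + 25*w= -20*d^2 + d*(-104*w - 4) - 20*w^2 - 20*w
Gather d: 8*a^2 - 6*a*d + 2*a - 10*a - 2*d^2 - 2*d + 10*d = 8*a^2 - 8*a - 2*d^2 + d*(8 - 6*a)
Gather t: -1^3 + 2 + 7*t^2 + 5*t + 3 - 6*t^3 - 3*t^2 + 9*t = -6*t^3 + 4*t^2 + 14*t + 4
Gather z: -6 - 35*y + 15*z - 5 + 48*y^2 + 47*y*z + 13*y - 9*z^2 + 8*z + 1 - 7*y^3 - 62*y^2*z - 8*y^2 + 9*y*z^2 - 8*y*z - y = -7*y^3 + 40*y^2 - 23*y + z^2*(9*y - 9) + z*(-62*y^2 + 39*y + 23) - 10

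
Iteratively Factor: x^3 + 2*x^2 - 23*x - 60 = (x + 3)*(x^2 - x - 20) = (x + 3)*(x + 4)*(x - 5)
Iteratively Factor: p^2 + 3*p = (p)*(p + 3)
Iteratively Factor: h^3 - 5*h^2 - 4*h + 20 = (h + 2)*(h^2 - 7*h + 10) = (h - 2)*(h + 2)*(h - 5)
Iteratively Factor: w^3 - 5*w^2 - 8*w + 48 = (w - 4)*(w^2 - w - 12) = (w - 4)^2*(w + 3)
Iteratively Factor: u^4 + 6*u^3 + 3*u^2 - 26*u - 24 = (u + 1)*(u^3 + 5*u^2 - 2*u - 24) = (u + 1)*(u + 4)*(u^2 + u - 6) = (u - 2)*(u + 1)*(u + 4)*(u + 3)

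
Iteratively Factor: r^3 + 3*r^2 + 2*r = (r + 2)*(r^2 + r) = r*(r + 2)*(r + 1)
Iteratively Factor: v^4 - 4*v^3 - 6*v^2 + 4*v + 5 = (v - 5)*(v^3 + v^2 - v - 1) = (v - 5)*(v - 1)*(v^2 + 2*v + 1) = (v - 5)*(v - 1)*(v + 1)*(v + 1)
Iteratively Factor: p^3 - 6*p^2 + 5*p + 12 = (p - 3)*(p^2 - 3*p - 4) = (p - 4)*(p - 3)*(p + 1)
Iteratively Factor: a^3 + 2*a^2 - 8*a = (a - 2)*(a^2 + 4*a) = a*(a - 2)*(a + 4)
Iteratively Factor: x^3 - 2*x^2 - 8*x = (x - 4)*(x^2 + 2*x) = x*(x - 4)*(x + 2)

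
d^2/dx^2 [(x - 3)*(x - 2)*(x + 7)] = 6*x + 4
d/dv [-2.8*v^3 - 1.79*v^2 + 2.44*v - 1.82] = -8.4*v^2 - 3.58*v + 2.44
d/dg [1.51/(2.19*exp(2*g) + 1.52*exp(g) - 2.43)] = (-6.6138*exp(g) - 2.2952)*exp(g)/(2.19*exp(2*g) + 1.52*exp(g) - 2.43)^2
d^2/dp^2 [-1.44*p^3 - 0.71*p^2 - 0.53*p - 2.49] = -8.64*p - 1.42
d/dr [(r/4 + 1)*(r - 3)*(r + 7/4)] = 3*r^2/4 + 11*r/8 - 41/16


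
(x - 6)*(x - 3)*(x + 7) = x^3 - 2*x^2 - 45*x + 126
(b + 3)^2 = b^2 + 6*b + 9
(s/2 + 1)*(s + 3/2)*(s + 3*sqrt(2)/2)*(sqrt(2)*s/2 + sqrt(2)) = sqrt(2)*s^4/4 + 3*s^3/4 + 11*sqrt(2)*s^3/8 + 5*sqrt(2)*s^2/2 + 33*s^2/8 + 3*sqrt(2)*s/2 + 15*s/2 + 9/2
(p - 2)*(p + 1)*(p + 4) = p^3 + 3*p^2 - 6*p - 8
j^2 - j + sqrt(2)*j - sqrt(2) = (j - 1)*(j + sqrt(2))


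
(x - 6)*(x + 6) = x^2 - 36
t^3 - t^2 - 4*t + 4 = (t - 2)*(t - 1)*(t + 2)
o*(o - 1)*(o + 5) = o^3 + 4*o^2 - 5*o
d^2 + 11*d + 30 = (d + 5)*(d + 6)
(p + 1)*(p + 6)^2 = p^3 + 13*p^2 + 48*p + 36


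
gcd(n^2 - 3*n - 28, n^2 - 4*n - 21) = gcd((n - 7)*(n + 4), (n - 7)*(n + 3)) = n - 7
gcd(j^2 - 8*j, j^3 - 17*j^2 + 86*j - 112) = j - 8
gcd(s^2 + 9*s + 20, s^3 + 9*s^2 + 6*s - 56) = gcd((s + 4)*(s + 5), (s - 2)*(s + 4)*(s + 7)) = s + 4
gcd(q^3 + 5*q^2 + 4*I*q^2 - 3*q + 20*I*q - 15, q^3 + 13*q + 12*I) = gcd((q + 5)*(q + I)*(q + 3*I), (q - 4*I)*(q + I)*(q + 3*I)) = q^2 + 4*I*q - 3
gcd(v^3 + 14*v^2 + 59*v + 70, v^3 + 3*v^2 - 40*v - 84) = v^2 + 9*v + 14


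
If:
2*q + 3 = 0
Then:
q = -3/2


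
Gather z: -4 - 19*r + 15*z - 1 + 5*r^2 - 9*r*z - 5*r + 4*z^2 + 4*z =5*r^2 - 24*r + 4*z^2 + z*(19 - 9*r) - 5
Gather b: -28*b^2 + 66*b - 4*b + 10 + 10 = -28*b^2 + 62*b + 20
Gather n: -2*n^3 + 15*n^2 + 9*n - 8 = -2*n^3 + 15*n^2 + 9*n - 8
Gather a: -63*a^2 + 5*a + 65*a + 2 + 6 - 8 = -63*a^2 + 70*a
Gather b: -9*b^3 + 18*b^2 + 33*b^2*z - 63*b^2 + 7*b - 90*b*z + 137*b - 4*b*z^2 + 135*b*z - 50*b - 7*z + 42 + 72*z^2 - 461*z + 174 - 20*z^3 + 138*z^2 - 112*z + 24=-9*b^3 + b^2*(33*z - 45) + b*(-4*z^2 + 45*z + 94) - 20*z^3 + 210*z^2 - 580*z + 240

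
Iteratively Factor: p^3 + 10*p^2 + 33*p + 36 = (p + 3)*(p^2 + 7*p + 12) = (p + 3)*(p + 4)*(p + 3)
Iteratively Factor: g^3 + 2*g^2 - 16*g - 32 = (g - 4)*(g^2 + 6*g + 8) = (g - 4)*(g + 2)*(g + 4)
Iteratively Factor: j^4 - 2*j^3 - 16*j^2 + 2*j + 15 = (j + 1)*(j^3 - 3*j^2 - 13*j + 15) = (j - 1)*(j + 1)*(j^2 - 2*j - 15) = (j - 1)*(j + 1)*(j + 3)*(j - 5)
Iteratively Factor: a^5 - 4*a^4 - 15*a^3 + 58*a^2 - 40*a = (a - 1)*(a^4 - 3*a^3 - 18*a^2 + 40*a) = a*(a - 1)*(a^3 - 3*a^2 - 18*a + 40) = a*(a - 5)*(a - 1)*(a^2 + 2*a - 8) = a*(a - 5)*(a - 1)*(a + 4)*(a - 2)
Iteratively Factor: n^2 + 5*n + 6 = (n + 3)*(n + 2)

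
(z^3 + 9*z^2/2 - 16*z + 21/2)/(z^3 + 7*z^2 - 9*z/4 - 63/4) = 2*(z - 1)/(2*z + 3)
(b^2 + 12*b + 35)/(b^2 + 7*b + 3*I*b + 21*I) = (b + 5)/(b + 3*I)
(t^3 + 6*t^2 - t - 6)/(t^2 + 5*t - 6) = t + 1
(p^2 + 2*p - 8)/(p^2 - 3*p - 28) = (p - 2)/(p - 7)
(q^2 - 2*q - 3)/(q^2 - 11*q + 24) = (q + 1)/(q - 8)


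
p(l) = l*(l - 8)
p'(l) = 2*l - 8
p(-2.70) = 28.89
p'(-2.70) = -13.40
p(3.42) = -15.66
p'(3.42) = -1.16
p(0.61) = -4.51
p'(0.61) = -6.78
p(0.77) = -5.57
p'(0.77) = -6.46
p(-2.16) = 21.95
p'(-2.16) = -12.32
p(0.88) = -6.27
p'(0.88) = -6.24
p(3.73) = -15.93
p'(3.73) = -0.54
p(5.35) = -14.18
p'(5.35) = 2.70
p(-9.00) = 153.00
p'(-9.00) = -26.00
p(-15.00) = 345.00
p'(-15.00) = -38.00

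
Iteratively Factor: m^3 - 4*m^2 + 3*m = (m - 3)*(m^2 - m) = m*(m - 3)*(m - 1)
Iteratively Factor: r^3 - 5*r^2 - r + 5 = (r - 1)*(r^2 - 4*r - 5) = (r - 1)*(r + 1)*(r - 5)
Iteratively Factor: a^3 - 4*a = (a - 2)*(a^2 + 2*a) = a*(a - 2)*(a + 2)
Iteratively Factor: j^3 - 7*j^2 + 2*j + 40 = (j + 2)*(j^2 - 9*j + 20) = (j - 4)*(j + 2)*(j - 5)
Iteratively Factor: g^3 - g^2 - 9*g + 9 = (g - 3)*(g^2 + 2*g - 3) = (g - 3)*(g + 3)*(g - 1)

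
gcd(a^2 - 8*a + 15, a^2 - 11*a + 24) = a - 3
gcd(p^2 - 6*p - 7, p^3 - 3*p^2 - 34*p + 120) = 1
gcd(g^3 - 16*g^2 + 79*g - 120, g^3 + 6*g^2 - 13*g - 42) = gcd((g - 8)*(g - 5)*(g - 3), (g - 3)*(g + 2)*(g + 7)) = g - 3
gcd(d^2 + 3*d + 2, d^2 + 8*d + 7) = d + 1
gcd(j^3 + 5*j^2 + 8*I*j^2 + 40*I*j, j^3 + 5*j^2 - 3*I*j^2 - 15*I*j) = j^2 + 5*j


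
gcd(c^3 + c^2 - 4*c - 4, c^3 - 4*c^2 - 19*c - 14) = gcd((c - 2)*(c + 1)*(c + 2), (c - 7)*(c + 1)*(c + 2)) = c^2 + 3*c + 2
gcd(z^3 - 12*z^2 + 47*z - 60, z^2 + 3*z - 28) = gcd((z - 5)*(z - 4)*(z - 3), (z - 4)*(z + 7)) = z - 4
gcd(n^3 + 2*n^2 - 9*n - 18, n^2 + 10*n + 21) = n + 3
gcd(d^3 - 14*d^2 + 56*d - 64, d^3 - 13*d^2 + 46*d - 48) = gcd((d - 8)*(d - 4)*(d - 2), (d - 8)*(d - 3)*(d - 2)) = d^2 - 10*d + 16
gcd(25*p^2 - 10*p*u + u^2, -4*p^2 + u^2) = 1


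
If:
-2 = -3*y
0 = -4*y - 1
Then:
No Solution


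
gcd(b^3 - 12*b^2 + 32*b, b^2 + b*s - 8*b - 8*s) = b - 8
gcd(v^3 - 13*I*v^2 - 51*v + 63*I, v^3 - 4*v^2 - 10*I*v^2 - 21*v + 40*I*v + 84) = v^2 - 10*I*v - 21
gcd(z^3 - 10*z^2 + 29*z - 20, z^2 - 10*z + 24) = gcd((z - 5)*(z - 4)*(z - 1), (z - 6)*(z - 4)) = z - 4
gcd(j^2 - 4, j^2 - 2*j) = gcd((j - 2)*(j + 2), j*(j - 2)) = j - 2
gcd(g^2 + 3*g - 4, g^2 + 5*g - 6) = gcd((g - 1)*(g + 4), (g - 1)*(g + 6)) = g - 1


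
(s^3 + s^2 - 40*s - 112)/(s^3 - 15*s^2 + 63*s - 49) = (s^2 + 8*s + 16)/(s^2 - 8*s + 7)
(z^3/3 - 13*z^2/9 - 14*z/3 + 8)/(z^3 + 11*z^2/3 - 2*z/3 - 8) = (z - 6)/(3*(z + 2))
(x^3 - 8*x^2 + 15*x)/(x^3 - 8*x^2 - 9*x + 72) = x*(x - 5)/(x^2 - 5*x - 24)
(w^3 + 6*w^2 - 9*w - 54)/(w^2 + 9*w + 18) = w - 3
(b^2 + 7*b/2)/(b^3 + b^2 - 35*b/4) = 2/(2*b - 5)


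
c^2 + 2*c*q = c*(c + 2*q)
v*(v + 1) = v^2 + v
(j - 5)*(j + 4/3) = j^2 - 11*j/3 - 20/3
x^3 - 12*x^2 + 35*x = x*(x - 7)*(x - 5)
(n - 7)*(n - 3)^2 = n^3 - 13*n^2 + 51*n - 63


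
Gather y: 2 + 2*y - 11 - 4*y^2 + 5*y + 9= -4*y^2 + 7*y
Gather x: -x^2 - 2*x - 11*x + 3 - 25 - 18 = -x^2 - 13*x - 40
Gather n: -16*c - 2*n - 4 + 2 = -16*c - 2*n - 2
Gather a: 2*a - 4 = 2*a - 4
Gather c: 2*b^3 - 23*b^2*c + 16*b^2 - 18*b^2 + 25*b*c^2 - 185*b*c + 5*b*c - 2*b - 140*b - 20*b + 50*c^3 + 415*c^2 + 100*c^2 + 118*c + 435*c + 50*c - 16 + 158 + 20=2*b^3 - 2*b^2 - 162*b + 50*c^3 + c^2*(25*b + 515) + c*(-23*b^2 - 180*b + 603) + 162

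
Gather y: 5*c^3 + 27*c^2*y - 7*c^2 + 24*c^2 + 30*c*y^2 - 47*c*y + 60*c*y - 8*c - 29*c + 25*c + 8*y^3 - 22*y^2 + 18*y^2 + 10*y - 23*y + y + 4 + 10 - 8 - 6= 5*c^3 + 17*c^2 - 12*c + 8*y^3 + y^2*(30*c - 4) + y*(27*c^2 + 13*c - 12)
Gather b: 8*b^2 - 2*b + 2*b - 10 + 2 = 8*b^2 - 8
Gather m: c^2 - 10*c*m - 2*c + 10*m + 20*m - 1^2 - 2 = c^2 - 2*c + m*(30 - 10*c) - 3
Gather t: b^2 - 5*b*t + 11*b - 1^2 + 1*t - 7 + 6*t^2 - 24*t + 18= b^2 + 11*b + 6*t^2 + t*(-5*b - 23) + 10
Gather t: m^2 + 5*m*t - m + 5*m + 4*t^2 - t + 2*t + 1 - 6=m^2 + 4*m + 4*t^2 + t*(5*m + 1) - 5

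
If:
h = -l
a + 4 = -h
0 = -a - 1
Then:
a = -1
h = -3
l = 3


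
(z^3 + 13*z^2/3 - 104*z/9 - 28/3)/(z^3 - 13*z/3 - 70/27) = 3*(z + 6)/(3*z + 5)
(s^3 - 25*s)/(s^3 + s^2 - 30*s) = (s + 5)/(s + 6)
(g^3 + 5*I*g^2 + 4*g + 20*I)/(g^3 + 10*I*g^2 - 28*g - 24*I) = (g^2 + 3*I*g + 10)/(g^2 + 8*I*g - 12)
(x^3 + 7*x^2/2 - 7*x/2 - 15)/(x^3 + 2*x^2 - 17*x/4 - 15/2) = 2*(x + 3)/(2*x + 3)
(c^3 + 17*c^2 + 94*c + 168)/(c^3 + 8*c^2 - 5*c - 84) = (c + 6)/(c - 3)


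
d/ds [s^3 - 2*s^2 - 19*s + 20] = 3*s^2 - 4*s - 19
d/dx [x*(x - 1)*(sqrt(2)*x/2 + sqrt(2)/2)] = sqrt(2)*(3*x^2 - 1)/2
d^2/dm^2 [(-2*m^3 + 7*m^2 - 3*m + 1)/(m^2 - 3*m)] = 6*(m^2 - 3*m + 3)/(m^3*(m^3 - 9*m^2 + 27*m - 27))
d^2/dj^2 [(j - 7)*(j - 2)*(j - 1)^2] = 12*j^2 - 66*j + 66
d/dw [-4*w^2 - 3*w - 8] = -8*w - 3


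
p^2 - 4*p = p*(p - 4)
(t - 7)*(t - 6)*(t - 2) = t^3 - 15*t^2 + 68*t - 84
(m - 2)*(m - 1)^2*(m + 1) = m^4 - 3*m^3 + m^2 + 3*m - 2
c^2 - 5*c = c*(c - 5)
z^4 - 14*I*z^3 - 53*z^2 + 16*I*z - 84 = (z - 7*I)*(z - 6*I)*(z - 2*I)*(z + I)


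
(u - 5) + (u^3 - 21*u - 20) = u^3 - 20*u - 25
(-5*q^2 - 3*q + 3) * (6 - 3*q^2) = 15*q^4 + 9*q^3 - 39*q^2 - 18*q + 18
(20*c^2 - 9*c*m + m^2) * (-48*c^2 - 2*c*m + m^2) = -960*c^4 + 392*c^3*m - 10*c^2*m^2 - 11*c*m^3 + m^4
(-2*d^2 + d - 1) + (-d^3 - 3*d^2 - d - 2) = -d^3 - 5*d^2 - 3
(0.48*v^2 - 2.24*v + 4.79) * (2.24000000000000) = 1.0752*v^2 - 5.0176*v + 10.7296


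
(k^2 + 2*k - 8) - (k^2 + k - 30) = k + 22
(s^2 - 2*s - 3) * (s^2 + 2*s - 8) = s^4 - 15*s^2 + 10*s + 24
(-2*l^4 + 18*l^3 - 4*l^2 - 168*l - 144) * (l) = -2*l^5 + 18*l^4 - 4*l^3 - 168*l^2 - 144*l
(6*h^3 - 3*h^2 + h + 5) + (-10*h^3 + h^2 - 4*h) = -4*h^3 - 2*h^2 - 3*h + 5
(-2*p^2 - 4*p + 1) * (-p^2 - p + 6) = 2*p^4 + 6*p^3 - 9*p^2 - 25*p + 6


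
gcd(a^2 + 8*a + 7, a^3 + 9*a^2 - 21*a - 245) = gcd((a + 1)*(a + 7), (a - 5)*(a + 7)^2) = a + 7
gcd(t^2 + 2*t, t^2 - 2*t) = t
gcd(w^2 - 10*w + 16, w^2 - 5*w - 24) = w - 8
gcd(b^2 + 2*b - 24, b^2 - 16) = b - 4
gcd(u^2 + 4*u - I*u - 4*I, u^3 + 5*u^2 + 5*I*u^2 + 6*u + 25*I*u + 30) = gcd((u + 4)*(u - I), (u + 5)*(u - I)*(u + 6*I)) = u - I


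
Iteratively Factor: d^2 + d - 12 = (d - 3)*(d + 4)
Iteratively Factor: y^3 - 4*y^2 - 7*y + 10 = (y - 5)*(y^2 + y - 2) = (y - 5)*(y + 2)*(y - 1)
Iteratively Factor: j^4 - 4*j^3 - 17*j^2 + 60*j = (j - 5)*(j^3 + j^2 - 12*j) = (j - 5)*(j - 3)*(j^2 + 4*j) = (j - 5)*(j - 3)*(j + 4)*(j)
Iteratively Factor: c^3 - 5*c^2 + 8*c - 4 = (c - 2)*(c^2 - 3*c + 2) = (c - 2)^2*(c - 1)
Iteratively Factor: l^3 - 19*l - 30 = (l + 2)*(l^2 - 2*l - 15) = (l + 2)*(l + 3)*(l - 5)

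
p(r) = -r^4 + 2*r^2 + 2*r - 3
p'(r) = -4*r^3 + 4*r + 2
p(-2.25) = -23.00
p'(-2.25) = 38.56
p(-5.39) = -799.70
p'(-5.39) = 606.80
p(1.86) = -4.33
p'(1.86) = -16.30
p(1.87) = -4.49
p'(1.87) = -16.68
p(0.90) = -0.24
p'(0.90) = 2.68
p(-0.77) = -3.71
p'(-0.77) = 0.75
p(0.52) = -1.49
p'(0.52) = 3.52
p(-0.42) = -3.52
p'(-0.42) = 0.62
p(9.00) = -6384.00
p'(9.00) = -2878.00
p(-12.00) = -20475.00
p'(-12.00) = 6866.00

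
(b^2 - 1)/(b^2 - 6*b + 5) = (b + 1)/(b - 5)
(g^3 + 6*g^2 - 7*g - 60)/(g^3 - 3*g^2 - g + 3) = (g^2 + 9*g + 20)/(g^2 - 1)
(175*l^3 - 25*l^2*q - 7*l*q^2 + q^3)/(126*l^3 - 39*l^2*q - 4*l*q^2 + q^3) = (-25*l^2 + q^2)/(-18*l^2 + 3*l*q + q^2)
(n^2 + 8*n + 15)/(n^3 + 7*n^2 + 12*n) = (n + 5)/(n*(n + 4))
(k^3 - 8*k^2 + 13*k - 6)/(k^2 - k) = k - 7 + 6/k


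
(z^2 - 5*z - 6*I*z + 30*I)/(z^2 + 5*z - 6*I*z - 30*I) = (z - 5)/(z + 5)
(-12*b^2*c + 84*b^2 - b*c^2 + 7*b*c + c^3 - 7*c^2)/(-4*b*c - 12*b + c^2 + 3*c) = (3*b*c - 21*b + c^2 - 7*c)/(c + 3)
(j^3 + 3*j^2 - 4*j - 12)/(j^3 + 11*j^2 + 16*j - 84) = (j^2 + 5*j + 6)/(j^2 + 13*j + 42)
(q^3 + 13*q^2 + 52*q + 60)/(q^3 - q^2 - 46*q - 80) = (q + 6)/(q - 8)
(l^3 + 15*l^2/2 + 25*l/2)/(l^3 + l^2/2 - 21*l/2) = (2*l^2 + 15*l + 25)/(2*l^2 + l - 21)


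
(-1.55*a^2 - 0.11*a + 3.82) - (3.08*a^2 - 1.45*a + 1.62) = -4.63*a^2 + 1.34*a + 2.2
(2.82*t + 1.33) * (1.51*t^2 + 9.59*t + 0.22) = 4.2582*t^3 + 29.0521*t^2 + 13.3751*t + 0.2926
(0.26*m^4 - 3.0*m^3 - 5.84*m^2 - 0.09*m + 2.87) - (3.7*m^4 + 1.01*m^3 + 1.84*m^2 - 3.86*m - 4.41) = -3.44*m^4 - 4.01*m^3 - 7.68*m^2 + 3.77*m + 7.28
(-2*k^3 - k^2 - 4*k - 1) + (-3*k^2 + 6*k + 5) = -2*k^3 - 4*k^2 + 2*k + 4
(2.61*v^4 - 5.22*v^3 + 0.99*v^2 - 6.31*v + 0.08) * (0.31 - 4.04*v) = -10.5444*v^5 + 21.8979*v^4 - 5.6178*v^3 + 25.7993*v^2 - 2.2793*v + 0.0248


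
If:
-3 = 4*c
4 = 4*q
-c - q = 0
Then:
No Solution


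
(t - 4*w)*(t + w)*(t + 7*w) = t^3 + 4*t^2*w - 25*t*w^2 - 28*w^3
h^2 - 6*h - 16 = (h - 8)*(h + 2)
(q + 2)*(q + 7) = q^2 + 9*q + 14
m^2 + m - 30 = (m - 5)*(m + 6)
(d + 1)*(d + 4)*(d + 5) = d^3 + 10*d^2 + 29*d + 20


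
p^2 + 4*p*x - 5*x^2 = (p - x)*(p + 5*x)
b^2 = b^2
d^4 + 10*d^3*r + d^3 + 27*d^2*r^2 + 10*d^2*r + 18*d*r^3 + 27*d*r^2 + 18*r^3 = (d + 1)*(d + r)*(d + 3*r)*(d + 6*r)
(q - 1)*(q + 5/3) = q^2 + 2*q/3 - 5/3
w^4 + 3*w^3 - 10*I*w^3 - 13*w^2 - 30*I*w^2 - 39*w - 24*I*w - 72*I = (w + 3)*(w - 8*I)*(w - 3*I)*(w + I)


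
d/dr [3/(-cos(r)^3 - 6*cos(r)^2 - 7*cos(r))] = 3*(3*sin(r)^2 - 12*cos(r) - 10)*sin(r)/((cos(r)^2 + 6*cos(r) + 7)^2*cos(r)^2)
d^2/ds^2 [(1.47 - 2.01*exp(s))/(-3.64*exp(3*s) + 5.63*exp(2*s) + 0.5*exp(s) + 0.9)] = (106.526784*exp(6*s) - 298.866204*exp(5*s) + 409.718613*exp(4*s) - 101.083242*exp(3*s) - 116.86365*exp(2*s) + 28.52196*exp(s) + 2.2896)*exp(s)/(48.228544*exp(9*s) - 223.785744*exp(8*s) + 326.255748*exp(7*s) - 152.747867*exp(6*s) + 65.84793*exp(5*s) - 79.97613*exp(4*s) - 6.4808*exp(3*s) - 14.3559*exp(2*s) - 1.215*exp(s) - 0.729)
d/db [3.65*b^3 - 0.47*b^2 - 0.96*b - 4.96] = 10.95*b^2 - 0.94*b - 0.96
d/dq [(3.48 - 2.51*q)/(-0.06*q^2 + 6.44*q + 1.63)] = (-0.1506*q^2 + 0.4176*q - 26.5025)/(0.0036*q^4 - 0.7728*q^3 + 41.278*q^2 + 20.9944*q + 2.6569)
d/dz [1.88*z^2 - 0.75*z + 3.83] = 3.76*z - 0.75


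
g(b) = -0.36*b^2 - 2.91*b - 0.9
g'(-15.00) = 7.89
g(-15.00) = -38.25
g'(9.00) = -9.39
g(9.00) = -56.25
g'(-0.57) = -2.50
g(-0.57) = 0.64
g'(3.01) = -5.08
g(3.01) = -12.92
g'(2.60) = -4.78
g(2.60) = -10.90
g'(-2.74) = -0.94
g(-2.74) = 4.37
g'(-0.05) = -2.87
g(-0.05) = -0.76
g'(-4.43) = 0.28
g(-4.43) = 4.93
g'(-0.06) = -2.87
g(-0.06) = -0.73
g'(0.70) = -3.41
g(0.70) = -3.11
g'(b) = -0.72*b - 2.91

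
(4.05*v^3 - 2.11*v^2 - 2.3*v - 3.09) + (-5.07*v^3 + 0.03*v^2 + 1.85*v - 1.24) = -1.02*v^3 - 2.08*v^2 - 0.45*v - 4.33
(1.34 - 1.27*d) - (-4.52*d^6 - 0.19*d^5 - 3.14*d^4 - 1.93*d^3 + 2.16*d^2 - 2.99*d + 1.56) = 4.52*d^6 + 0.19*d^5 + 3.14*d^4 + 1.93*d^3 - 2.16*d^2 + 1.72*d - 0.22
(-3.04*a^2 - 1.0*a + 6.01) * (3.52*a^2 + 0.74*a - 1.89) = -10.7008*a^4 - 5.7696*a^3 + 26.1608*a^2 + 6.3374*a - 11.3589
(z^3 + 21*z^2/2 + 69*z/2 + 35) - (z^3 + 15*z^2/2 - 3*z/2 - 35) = 3*z^2 + 36*z + 70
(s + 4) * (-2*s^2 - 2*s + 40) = -2*s^3 - 10*s^2 + 32*s + 160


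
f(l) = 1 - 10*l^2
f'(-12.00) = 240.00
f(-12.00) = -1439.00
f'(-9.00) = 180.00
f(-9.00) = -809.00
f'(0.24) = -4.80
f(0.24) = 0.42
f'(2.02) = -40.40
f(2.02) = -39.80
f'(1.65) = -33.00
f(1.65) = -26.22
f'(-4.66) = 93.20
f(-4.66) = -216.16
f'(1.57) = -31.40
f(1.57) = -23.65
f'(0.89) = -17.80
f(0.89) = -6.92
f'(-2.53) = 50.60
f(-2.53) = -63.01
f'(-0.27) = 5.40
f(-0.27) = 0.27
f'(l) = -20*l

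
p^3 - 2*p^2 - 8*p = p*(p - 4)*(p + 2)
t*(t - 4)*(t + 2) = t^3 - 2*t^2 - 8*t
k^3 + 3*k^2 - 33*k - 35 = (k - 5)*(k + 1)*(k + 7)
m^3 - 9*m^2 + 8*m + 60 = (m - 6)*(m - 5)*(m + 2)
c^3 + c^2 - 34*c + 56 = (c - 4)*(c - 2)*(c + 7)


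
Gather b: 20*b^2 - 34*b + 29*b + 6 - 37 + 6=20*b^2 - 5*b - 25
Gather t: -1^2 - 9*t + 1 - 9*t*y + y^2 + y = t*(-9*y - 9) + y^2 + y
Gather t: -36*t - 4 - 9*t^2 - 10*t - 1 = -9*t^2 - 46*t - 5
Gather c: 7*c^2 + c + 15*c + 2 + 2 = 7*c^2 + 16*c + 4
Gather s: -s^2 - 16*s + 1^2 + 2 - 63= -s^2 - 16*s - 60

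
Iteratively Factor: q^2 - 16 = (q + 4)*(q - 4)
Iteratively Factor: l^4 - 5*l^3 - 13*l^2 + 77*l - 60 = (l - 5)*(l^3 - 13*l + 12) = (l - 5)*(l + 4)*(l^2 - 4*l + 3) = (l - 5)*(l - 3)*(l + 4)*(l - 1)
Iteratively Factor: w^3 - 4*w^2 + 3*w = (w - 3)*(w^2 - w) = w*(w - 3)*(w - 1)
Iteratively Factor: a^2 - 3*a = (a)*(a - 3)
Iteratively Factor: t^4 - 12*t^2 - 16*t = (t)*(t^3 - 12*t - 16) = t*(t + 2)*(t^2 - 2*t - 8) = t*(t + 2)^2*(t - 4)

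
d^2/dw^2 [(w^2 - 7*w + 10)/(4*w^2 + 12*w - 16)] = (-5*w^3 + 21*w^2 + 3*w + 31)/(w^6 + 9*w^5 + 15*w^4 - 45*w^3 - 60*w^2 + 144*w - 64)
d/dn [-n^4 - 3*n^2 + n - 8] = -4*n^3 - 6*n + 1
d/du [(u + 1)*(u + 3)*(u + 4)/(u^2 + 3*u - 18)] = (u^4 + 6*u^3 - 49*u^2 - 312*u - 378)/(u^4 + 6*u^3 - 27*u^2 - 108*u + 324)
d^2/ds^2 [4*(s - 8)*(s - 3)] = 8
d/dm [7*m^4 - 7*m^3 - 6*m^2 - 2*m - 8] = 28*m^3 - 21*m^2 - 12*m - 2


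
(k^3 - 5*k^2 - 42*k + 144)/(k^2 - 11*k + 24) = k + 6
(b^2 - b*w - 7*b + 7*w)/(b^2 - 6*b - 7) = (b - w)/(b + 1)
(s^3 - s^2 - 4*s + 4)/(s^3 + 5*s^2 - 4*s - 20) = (s - 1)/(s + 5)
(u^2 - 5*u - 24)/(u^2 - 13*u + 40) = (u + 3)/(u - 5)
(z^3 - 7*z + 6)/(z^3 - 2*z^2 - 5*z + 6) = (z^2 + z - 6)/(z^2 - z - 6)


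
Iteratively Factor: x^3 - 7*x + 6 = (x - 1)*(x^2 + x - 6) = (x - 2)*(x - 1)*(x + 3)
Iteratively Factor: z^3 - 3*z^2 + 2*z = (z - 1)*(z^2 - 2*z) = z*(z - 1)*(z - 2)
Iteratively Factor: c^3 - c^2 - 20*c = (c)*(c^2 - c - 20) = c*(c - 5)*(c + 4)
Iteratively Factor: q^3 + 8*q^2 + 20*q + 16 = (q + 2)*(q^2 + 6*q + 8) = (q + 2)*(q + 4)*(q + 2)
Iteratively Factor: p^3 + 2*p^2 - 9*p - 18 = (p + 3)*(p^2 - p - 6) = (p + 2)*(p + 3)*(p - 3)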